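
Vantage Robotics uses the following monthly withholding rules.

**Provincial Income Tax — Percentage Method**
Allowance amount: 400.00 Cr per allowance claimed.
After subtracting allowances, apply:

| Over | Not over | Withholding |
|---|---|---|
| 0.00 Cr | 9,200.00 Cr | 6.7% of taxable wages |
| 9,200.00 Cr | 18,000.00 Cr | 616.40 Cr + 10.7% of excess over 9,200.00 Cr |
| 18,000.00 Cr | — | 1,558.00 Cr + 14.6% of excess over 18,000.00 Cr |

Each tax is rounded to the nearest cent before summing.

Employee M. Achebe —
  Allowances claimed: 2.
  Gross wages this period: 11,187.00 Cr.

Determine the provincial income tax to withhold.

743.41 Cr

Provincial Income Tax: taxable = 11,187.00 Cr − 2×400.00 Cr = 10,387.00 Cr
  616.40 Cr + 10.7% × (10,387.00 Cr − 9,200.00 Cr) = 616.40 Cr + 10.7% × 1,187.00 Cr = 743.41 Cr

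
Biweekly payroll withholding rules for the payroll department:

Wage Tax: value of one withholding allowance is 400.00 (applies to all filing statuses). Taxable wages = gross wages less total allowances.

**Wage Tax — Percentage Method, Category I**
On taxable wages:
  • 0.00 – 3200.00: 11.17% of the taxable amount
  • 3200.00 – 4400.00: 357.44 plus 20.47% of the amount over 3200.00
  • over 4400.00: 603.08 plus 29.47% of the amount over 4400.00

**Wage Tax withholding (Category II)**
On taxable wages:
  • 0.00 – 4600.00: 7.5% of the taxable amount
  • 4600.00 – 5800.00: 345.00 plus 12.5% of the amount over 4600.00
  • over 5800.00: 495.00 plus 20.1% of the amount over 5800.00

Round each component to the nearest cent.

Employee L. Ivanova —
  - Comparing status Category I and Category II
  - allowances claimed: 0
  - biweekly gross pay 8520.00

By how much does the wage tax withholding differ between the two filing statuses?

775.52

Wage Tax (Category I): taxable = 8520.00
  603.08 + 29.47% × (8520.00 − 4400.00) = 603.08 + 29.47% × 4120.00 = 1817.24
Wage Tax (Category II): taxable = 8520.00
  495.00 + 20.1% × (8520.00 − 5800.00) = 495.00 + 20.1% × 2720.00 = 1041.72
Difference: |1817.24 − 1041.72| = 775.52 (higher under Category I)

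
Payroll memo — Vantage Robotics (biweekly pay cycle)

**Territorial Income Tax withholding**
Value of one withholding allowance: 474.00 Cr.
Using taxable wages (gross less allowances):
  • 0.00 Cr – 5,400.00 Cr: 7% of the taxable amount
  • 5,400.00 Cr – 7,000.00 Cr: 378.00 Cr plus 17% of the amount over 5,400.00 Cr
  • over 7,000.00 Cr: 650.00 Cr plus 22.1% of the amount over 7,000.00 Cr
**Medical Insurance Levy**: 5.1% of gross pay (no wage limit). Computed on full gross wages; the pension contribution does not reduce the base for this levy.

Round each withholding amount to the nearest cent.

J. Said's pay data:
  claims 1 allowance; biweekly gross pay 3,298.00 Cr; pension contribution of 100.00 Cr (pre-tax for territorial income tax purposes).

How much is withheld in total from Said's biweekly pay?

358.88 Cr

Territorial Income Tax: taxable = 3,298.00 Cr − 100.00 Cr − 1×474.00 Cr = 2,724.00 Cr
  7% × 2,724.00 Cr = 190.68 Cr
Medical Insurance Levy: 5.1% × 3,298.00 Cr = 168.20 Cr
Total: 190.68 Cr + 168.20 Cr = 358.88 Cr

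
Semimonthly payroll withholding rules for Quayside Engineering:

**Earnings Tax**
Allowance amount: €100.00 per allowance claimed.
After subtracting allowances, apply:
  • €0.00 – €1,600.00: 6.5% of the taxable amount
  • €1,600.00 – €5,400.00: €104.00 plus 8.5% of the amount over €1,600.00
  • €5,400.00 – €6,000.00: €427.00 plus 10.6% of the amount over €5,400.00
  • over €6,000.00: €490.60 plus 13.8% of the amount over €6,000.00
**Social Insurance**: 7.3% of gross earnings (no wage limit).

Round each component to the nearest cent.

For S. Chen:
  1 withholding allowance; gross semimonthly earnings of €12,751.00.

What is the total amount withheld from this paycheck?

Earnings Tax: taxable = €12,751.00 − 1×€100.00 = €12,651.00
  €490.60 + 13.8% × (€12,651.00 − €6,000.00) = €490.60 + 13.8% × €6,651.00 = €1,408.44
Social Insurance: 7.3% × €12,751.00 = €930.82
Total: €1,408.44 + €930.82 = €2,339.26

€2,339.26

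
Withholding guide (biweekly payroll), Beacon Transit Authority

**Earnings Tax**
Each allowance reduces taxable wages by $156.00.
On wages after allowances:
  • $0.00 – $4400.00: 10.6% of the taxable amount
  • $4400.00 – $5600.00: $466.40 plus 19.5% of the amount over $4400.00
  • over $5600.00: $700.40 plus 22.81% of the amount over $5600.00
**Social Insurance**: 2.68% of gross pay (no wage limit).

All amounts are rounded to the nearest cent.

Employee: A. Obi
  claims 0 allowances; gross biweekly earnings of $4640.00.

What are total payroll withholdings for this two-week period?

Earnings Tax: taxable = $4640.00
  $466.40 + 19.5% × ($4640.00 − $4400.00) = $466.40 + 19.5% × $240.00 = $513.20
Social Insurance: 2.68% × $4640.00 = $124.35
Total: $513.20 + $124.35 = $637.55

$637.55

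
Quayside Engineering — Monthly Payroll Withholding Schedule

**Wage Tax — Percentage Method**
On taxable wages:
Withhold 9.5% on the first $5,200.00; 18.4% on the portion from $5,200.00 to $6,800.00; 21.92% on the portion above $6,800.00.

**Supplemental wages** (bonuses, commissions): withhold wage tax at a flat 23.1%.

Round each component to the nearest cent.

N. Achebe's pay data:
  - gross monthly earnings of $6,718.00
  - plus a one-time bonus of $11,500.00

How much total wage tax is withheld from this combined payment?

Wage Tax: taxable = $6,718.00
  $494.00 + 18.4% × ($6,718.00 − $5,200.00) = $494.00 + 18.4% × $1,518.00 = $773.31
Supplemental (23.1% flat on bonus): 23.1% × $11,500.00 = $2,656.50
Total wage tax: $773.31 + $2,656.50 = $3,429.81

$3,429.81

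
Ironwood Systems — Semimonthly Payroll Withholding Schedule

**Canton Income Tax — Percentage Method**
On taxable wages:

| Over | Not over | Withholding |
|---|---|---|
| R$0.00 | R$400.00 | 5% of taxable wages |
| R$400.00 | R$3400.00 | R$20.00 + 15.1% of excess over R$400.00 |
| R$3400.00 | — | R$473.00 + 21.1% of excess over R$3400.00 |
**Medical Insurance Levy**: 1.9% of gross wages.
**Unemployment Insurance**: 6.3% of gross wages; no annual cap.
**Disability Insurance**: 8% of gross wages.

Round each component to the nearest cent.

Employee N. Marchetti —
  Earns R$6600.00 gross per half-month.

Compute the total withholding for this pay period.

Canton Income Tax: taxable = R$6600.00
  R$473.00 + 21.1% × (R$6600.00 − R$3400.00) = R$473.00 + 21.1% × R$3200.00 = R$1148.20
Medical Insurance Levy: 1.9% × R$6600.00 = R$125.40
Unemployment Insurance: 6.3% × R$6600.00 = R$415.80
Disability Insurance: 8% × R$6600.00 = R$528.00
Total: R$1148.20 + R$125.40 + R$415.80 + R$528.00 = R$2217.40

R$2217.40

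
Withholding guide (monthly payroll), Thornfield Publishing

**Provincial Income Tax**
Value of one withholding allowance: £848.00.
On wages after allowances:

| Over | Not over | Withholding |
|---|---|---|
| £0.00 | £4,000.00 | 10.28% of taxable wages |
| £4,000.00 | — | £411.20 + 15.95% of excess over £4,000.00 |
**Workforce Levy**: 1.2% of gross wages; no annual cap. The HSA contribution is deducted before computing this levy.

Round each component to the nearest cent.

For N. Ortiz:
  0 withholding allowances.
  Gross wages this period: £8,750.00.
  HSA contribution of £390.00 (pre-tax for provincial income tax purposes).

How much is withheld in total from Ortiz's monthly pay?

£1,206.94

Provincial Income Tax: taxable = £8,750.00 − £390.00 = £8,360.00
  £411.20 + 15.95% × (£8,360.00 − £4,000.00) = £411.20 + 15.95% × £4,360.00 = £1,106.62
Workforce Levy: 1.2% × £8,360.00 = £100.32
Total: £1,106.62 + £100.32 = £1,206.94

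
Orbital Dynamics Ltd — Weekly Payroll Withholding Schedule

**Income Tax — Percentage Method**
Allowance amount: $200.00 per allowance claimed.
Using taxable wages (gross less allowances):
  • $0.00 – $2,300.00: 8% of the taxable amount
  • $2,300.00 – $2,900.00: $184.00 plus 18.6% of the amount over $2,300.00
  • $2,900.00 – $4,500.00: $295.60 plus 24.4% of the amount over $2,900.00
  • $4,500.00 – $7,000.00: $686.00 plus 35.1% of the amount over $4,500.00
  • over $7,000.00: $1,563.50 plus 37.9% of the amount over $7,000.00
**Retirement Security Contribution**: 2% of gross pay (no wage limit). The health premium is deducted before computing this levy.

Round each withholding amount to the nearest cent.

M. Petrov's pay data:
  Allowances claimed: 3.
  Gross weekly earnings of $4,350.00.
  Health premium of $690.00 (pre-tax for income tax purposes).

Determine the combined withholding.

$407.84

Income Tax: taxable = $4,350.00 − $690.00 − 3×$200.00 = $3,060.00
  $295.60 + 24.4% × ($3,060.00 − $2,900.00) = $295.60 + 24.4% × $160.00 = $334.64
Retirement Security Contribution: 2% × $3,660.00 = $73.20
Total: $334.64 + $73.20 = $407.84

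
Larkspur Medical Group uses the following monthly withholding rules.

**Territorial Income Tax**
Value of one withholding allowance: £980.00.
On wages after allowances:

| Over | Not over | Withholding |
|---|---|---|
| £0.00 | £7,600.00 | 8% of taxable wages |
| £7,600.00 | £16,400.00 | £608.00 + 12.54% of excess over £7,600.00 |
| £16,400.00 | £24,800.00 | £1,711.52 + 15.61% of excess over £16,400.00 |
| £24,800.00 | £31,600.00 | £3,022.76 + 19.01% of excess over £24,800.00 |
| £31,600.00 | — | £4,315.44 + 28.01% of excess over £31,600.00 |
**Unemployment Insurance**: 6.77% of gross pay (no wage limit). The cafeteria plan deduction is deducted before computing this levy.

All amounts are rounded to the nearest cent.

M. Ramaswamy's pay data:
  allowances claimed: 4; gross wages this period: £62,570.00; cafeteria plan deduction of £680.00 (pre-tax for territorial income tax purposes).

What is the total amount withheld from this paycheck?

£15,891.63

Territorial Income Tax: taxable = £62,570.00 − £680.00 − 4×£980.00 = £57,970.00
  £4,315.44 + 28.01% × (£57,970.00 − £31,600.00) = £4,315.44 + 28.01% × £26,370.00 = £11,701.68
Unemployment Insurance: 6.77% × £61,890.00 = £4,189.95
Total: £11,701.68 + £4,189.95 = £15,891.63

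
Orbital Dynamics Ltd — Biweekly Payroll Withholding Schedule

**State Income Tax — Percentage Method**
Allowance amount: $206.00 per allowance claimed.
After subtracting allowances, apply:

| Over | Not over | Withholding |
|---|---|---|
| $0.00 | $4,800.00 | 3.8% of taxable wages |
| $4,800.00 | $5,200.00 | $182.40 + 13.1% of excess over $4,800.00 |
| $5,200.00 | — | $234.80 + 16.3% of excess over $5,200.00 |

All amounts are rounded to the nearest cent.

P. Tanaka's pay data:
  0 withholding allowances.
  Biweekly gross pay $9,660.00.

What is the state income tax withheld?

$961.78

State Income Tax: taxable = $9,660.00
  $234.80 + 16.3% × ($9,660.00 − $5,200.00) = $234.80 + 16.3% × $4,460.00 = $961.78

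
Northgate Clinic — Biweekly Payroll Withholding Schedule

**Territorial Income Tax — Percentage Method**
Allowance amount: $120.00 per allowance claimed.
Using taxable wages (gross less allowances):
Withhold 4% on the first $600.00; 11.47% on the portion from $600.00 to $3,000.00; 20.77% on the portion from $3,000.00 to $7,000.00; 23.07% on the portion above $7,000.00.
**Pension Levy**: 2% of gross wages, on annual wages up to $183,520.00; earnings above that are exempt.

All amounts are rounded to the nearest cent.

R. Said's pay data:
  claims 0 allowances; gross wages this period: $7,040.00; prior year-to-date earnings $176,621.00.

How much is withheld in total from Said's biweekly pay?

Territorial Income Tax: taxable = $7,040.00
  $1,130.08 + 23.07% × ($7,040.00 − $7,000.00) = $1,130.08 + 23.07% × $40.00 = $1,139.31
Pension Levy: cap $183,520.00 − YTD $176,621.00 = $6,899.00 subject; 2% × $6,899.00 = $137.98
Total: $1,139.31 + $137.98 = $1,277.29

$1,277.29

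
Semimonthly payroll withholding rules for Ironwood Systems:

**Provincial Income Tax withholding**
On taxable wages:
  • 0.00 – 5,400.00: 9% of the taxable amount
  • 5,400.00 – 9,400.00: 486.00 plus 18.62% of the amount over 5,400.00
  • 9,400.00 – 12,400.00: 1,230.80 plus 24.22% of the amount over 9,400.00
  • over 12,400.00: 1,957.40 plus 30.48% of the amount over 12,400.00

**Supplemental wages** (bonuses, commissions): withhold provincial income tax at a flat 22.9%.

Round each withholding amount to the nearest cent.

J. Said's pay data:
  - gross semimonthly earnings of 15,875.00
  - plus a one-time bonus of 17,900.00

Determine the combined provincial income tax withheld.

Provincial Income Tax: taxable = 15,875.00
  1,957.40 + 30.48% × (15,875.00 − 12,400.00) = 1,957.40 + 30.48% × 3,475.00 = 3,016.58
Supplemental (22.9% flat on bonus): 22.9% × 17,900.00 = 4,099.10
Total provincial income tax: 3,016.58 + 4,099.10 = 7,115.68

7,115.68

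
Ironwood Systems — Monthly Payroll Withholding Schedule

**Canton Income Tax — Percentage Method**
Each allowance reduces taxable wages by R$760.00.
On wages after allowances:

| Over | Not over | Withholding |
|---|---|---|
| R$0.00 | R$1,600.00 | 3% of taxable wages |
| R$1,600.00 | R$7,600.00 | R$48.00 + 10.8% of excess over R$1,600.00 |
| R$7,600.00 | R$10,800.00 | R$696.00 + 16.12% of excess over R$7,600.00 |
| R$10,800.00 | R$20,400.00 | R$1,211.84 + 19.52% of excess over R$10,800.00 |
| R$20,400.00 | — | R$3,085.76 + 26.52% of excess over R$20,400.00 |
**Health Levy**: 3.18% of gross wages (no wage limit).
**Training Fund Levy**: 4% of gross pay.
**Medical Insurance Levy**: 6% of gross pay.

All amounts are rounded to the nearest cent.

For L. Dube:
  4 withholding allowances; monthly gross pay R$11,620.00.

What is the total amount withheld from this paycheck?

Canton Income Tax: taxable = R$11,620.00 − 4×R$760.00 = R$8,580.00
  R$696.00 + 16.12% × (R$8,580.00 − R$7,600.00) = R$696.00 + 16.12% × R$980.00 = R$853.98
Health Levy: 3.18% × R$11,620.00 = R$369.52
Training Fund Levy: 4% × R$11,620.00 = R$464.80
Medical Insurance Levy: 6% × R$11,620.00 = R$697.20
Total: R$853.98 + R$369.52 + R$464.80 + R$697.20 = R$2,385.50

R$2,385.50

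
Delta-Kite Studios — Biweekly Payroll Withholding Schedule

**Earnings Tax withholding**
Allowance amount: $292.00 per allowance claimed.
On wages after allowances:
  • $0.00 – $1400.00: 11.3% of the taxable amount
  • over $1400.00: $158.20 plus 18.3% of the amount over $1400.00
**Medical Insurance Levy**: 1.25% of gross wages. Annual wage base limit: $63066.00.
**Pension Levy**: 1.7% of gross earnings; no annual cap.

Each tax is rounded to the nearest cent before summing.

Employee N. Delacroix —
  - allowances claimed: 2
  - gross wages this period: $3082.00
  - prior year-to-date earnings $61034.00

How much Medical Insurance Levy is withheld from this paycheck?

$25.40

Medical Insurance Levy: cap $63066.00 − YTD $61034.00 = $2032.00 subject; 1.25% × $2032.00 = $25.40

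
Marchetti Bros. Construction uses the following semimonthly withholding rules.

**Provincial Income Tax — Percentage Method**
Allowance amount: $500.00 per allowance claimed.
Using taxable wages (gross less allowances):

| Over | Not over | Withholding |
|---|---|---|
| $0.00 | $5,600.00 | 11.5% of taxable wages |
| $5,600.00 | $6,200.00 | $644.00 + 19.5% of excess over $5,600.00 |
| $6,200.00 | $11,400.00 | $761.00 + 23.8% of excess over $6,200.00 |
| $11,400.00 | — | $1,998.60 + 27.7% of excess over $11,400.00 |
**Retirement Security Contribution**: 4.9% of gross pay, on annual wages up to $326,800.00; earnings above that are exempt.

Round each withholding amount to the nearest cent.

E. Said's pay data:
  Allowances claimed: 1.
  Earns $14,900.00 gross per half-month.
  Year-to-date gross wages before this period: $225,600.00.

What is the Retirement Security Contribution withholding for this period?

Retirement Security Contribution: 4.9% × $14,900.00 = $730.10

$730.10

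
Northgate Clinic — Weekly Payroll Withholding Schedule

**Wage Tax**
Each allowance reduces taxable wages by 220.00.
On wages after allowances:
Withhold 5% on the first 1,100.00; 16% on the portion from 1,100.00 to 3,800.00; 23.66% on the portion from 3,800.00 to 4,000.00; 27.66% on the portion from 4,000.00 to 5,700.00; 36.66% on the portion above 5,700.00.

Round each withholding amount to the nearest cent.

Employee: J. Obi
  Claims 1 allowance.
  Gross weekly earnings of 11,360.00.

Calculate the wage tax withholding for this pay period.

Wage Tax: taxable = 11,360.00 − 1×220.00 = 11,140.00
  1,004.54 + 36.66% × (11,140.00 − 5,700.00) = 1,004.54 + 36.66% × 5,440.00 = 2,998.84

2,998.84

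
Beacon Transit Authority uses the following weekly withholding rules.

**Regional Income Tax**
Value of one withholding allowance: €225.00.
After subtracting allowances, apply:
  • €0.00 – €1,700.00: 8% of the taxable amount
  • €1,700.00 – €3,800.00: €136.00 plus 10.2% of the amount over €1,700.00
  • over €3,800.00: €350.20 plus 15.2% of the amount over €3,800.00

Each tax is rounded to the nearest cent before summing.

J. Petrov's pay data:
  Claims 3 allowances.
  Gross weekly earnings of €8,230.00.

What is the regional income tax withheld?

€920.96

Regional Income Tax: taxable = €8,230.00 − 3×€225.00 = €7,555.00
  €350.20 + 15.2% × (€7,555.00 − €3,800.00) = €350.20 + 15.2% × €3,755.00 = €920.96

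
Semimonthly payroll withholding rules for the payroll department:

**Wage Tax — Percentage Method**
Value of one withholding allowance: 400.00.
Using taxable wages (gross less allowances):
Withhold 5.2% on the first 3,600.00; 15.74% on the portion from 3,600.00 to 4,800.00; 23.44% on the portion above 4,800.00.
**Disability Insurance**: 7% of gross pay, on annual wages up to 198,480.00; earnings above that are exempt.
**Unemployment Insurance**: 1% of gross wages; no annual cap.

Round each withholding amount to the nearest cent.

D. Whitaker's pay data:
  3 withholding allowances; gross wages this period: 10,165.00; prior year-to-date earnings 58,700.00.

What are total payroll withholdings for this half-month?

2,165.56

Wage Tax: taxable = 10,165.00 − 3×400.00 = 8,965.00
  376.08 + 23.44% × (8,965.00 − 4,800.00) = 376.08 + 23.44% × 4,165.00 = 1,352.36
Disability Insurance: 7% × 10,165.00 = 711.55
Unemployment Insurance: 1% × 10,165.00 = 101.65
Total: 1,352.36 + 711.55 + 101.65 = 2,165.56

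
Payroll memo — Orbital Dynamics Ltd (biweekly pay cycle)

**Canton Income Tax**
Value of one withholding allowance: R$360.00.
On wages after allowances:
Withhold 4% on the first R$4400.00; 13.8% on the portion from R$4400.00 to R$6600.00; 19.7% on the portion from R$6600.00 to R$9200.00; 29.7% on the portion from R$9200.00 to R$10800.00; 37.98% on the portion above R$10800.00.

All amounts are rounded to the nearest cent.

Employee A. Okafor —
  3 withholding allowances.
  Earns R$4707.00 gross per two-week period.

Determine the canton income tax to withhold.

R$145.08

Canton Income Tax: taxable = R$4707.00 − 3×R$360.00 = R$3627.00
  4% × R$3627.00 = R$145.08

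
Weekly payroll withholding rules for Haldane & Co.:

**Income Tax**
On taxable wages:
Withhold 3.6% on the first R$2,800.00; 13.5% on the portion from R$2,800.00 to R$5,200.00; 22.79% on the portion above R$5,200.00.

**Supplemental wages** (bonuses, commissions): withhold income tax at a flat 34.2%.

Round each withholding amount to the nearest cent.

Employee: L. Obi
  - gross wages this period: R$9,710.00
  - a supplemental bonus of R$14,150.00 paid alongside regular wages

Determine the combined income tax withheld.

Income Tax: taxable = R$9,710.00
  R$424.80 + 22.79% × (R$9,710.00 − R$5,200.00) = R$424.80 + 22.79% × R$4,510.00 = R$1,452.63
Supplemental (34.2% flat on bonus): 34.2% × R$14,150.00 = R$4,839.30
Total income tax: R$1,452.63 + R$4,839.30 = R$6,291.93

R$6,291.93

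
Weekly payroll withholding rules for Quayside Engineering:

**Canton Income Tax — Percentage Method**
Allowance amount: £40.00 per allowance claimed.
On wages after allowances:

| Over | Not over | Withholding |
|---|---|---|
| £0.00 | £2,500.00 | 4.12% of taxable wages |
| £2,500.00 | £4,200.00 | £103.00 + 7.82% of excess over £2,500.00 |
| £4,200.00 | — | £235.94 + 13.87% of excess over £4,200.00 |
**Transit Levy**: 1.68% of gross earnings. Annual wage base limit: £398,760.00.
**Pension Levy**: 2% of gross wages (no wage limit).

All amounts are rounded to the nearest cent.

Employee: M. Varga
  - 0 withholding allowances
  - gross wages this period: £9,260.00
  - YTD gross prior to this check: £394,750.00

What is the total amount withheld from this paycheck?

Canton Income Tax: taxable = £9,260.00
  £235.94 + 13.87% × (£9,260.00 − £4,200.00) = £235.94 + 13.87% × £5,060.00 = £937.76
Transit Levy: cap £398,760.00 − YTD £394,750.00 = £4,010.00 subject; 1.68% × £4,010.00 = £67.37
Pension Levy: 2% × £9,260.00 = £185.20
Total: £937.76 + £67.37 + £185.20 = £1,190.33

£1,190.33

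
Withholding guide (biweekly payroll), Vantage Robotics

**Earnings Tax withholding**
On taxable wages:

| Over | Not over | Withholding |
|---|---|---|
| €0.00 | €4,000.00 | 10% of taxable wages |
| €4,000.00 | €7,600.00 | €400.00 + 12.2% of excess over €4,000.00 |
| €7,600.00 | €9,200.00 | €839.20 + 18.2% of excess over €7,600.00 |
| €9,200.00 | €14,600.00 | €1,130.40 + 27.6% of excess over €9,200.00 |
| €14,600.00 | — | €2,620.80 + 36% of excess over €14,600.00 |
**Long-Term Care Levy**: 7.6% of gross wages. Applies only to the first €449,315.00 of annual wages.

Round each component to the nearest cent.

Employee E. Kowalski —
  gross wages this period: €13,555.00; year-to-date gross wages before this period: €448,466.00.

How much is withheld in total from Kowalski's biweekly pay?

€2,396.90

Earnings Tax: taxable = €13,555.00
  €1,130.40 + 27.6% × (€13,555.00 − €9,200.00) = €1,130.40 + 27.6% × €4,355.00 = €2,332.38
Long-Term Care Levy: cap €449,315.00 − YTD €448,466.00 = €849.00 subject; 7.6% × €849.00 = €64.52
Total: €2,332.38 + €64.52 = €2,396.90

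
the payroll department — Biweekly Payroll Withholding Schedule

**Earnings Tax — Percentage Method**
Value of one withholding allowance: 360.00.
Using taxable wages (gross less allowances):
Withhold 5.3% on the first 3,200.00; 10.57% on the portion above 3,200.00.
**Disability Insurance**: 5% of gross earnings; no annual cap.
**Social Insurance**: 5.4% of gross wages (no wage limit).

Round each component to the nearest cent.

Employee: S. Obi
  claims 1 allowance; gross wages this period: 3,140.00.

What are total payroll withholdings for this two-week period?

473.90

Earnings Tax: taxable = 3,140.00 − 1×360.00 = 2,780.00
  5.3% × 2,780.00 = 147.34
Disability Insurance: 5% × 3,140.00 = 157.00
Social Insurance: 5.4% × 3,140.00 = 169.56
Total: 147.34 + 157.00 + 169.56 = 473.90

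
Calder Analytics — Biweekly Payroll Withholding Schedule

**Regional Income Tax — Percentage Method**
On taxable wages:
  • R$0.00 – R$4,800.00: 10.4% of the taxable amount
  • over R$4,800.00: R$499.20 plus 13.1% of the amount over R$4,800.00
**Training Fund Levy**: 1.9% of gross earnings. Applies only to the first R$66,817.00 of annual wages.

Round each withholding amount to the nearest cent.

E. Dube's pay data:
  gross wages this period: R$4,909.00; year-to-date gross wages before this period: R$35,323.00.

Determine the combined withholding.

Regional Income Tax: taxable = R$4,909.00
  R$499.20 + 13.1% × (R$4,909.00 − R$4,800.00) = R$499.20 + 13.1% × R$109.00 = R$513.48
Training Fund Levy: 1.9% × R$4,909.00 = R$93.27
Total: R$513.48 + R$93.27 = R$606.75

R$606.75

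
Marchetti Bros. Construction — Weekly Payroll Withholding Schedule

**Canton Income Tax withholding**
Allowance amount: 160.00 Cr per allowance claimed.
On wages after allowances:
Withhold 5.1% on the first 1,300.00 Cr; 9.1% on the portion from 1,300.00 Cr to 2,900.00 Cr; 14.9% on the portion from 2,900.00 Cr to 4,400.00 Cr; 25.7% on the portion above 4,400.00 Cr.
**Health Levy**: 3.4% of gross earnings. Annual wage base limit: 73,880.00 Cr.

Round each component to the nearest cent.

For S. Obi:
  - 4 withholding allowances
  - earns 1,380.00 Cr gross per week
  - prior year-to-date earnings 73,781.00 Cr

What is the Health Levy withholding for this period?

Health Levy: cap 73,880.00 Cr − YTD 73,781.00 Cr = 99.00 Cr subject; 3.4% × 99.00 Cr = 3.37 Cr

3.37 Cr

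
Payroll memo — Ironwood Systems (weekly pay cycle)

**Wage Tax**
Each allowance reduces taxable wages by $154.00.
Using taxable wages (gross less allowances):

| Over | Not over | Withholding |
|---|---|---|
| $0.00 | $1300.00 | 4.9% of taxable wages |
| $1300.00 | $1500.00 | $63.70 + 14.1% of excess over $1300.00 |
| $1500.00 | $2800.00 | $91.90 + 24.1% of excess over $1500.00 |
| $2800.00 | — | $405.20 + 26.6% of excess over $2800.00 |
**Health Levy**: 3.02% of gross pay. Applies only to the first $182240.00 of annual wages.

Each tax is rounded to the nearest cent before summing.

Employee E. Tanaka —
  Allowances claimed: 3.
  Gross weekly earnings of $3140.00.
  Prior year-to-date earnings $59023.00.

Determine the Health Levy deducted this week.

$94.83

Health Levy: 3.02% × $3140.00 = $94.83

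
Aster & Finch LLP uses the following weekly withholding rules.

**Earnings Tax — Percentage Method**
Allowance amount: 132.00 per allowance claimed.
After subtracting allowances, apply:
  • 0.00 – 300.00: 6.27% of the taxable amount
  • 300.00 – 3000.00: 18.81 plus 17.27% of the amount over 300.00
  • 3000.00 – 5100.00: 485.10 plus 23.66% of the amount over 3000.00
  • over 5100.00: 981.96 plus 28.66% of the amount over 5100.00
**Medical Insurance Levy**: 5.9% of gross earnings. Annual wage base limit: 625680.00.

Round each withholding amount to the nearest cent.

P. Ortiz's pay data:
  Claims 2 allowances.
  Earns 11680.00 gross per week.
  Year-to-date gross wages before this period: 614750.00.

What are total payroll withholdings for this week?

3437.00

Earnings Tax: taxable = 11680.00 − 2×132.00 = 11416.00
  981.96 + 28.66% × (11416.00 − 5100.00) = 981.96 + 28.66% × 6316.00 = 2792.13
Medical Insurance Levy: cap 625680.00 − YTD 614750.00 = 10930.00 subject; 5.9% × 10930.00 = 644.87
Total: 2792.13 + 644.87 = 3437.00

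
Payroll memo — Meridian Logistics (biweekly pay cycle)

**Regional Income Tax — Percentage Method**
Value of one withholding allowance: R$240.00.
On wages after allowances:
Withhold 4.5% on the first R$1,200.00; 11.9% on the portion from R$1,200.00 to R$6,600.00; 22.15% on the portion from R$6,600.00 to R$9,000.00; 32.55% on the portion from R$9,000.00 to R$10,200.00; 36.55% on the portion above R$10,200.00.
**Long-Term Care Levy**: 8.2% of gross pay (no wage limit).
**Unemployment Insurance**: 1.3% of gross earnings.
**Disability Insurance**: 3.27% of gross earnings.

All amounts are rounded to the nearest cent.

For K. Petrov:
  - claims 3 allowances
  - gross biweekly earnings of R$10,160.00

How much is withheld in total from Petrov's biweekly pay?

R$2,668.85

Regional Income Tax: taxable = R$10,160.00 − 3×R$240.00 = R$9,440.00
  R$1,228.20 + 32.55% × (R$9,440.00 − R$9,000.00) = R$1,228.20 + 32.55% × R$440.00 = R$1,371.42
Long-Term Care Levy: 8.2% × R$10,160.00 = R$833.12
Unemployment Insurance: 1.3% × R$10,160.00 = R$132.08
Disability Insurance: 3.27% × R$10,160.00 = R$332.23
Total: R$1,371.42 + R$833.12 + R$132.08 + R$332.23 = R$2,668.85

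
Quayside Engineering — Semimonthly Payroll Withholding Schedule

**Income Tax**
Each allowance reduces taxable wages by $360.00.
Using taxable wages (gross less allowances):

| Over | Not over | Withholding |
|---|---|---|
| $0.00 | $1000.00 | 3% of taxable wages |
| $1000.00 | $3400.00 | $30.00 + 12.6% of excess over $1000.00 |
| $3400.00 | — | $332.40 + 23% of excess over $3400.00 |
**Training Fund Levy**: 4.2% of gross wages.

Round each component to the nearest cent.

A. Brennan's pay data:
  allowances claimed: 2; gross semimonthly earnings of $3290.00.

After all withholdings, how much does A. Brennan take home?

Income Tax: taxable = $3290.00 − 2×$360.00 = $2570.00
  $30.00 + 12.6% × ($2570.00 − $1000.00) = $30.00 + 12.6% × $1570.00 = $227.82
Training Fund Levy: 4.2% × $3290.00 = $138.18
Total withheld: $227.82 + $138.18 = $366.00
Net pay: $3290.00 − $366.00 = $2924.00

$2924.00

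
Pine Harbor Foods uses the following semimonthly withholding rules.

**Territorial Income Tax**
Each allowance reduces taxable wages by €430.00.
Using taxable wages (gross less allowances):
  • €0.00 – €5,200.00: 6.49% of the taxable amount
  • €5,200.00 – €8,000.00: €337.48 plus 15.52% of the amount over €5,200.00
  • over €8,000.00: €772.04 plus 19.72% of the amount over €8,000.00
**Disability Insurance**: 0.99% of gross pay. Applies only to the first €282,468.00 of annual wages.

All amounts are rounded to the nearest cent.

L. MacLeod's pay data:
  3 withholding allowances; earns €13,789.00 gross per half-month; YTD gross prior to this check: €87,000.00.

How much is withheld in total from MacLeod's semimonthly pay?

Territorial Income Tax: taxable = €13,789.00 − 3×€430.00 = €12,499.00
  €772.04 + 19.72% × (€12,499.00 − €8,000.00) = €772.04 + 19.72% × €4,499.00 = €1,659.24
Disability Insurance: 0.99% × €13,789.00 = €136.51
Total: €1,659.24 + €136.51 = €1,795.75

€1,795.75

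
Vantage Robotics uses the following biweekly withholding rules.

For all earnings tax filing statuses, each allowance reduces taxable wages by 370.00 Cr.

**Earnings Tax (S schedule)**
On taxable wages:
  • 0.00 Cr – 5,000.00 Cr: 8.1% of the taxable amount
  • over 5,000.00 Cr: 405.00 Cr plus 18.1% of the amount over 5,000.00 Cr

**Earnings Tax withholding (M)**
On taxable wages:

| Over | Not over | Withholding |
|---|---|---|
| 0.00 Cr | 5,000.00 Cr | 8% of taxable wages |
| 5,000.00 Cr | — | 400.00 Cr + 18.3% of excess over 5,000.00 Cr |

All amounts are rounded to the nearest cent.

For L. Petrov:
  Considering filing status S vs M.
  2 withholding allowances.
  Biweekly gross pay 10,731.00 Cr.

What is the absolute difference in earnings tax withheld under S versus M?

Earnings Tax (S): taxable = 10,731.00 Cr − 2×370.00 Cr = 9,991.00 Cr
  405.00 Cr + 18.1% × (9,991.00 Cr − 5,000.00 Cr) = 405.00 Cr + 18.1% × 4,991.00 Cr = 1,308.37 Cr
Earnings Tax (M): taxable = 10,731.00 Cr − 2×370.00 Cr = 9,991.00 Cr
  400.00 Cr + 18.3% × (9,991.00 Cr − 5,000.00 Cr) = 400.00 Cr + 18.3% × 4,991.00 Cr = 1,313.35 Cr
Difference: |1,308.37 Cr − 1,313.35 Cr| = 4.98 Cr (higher under M)

4.98 Cr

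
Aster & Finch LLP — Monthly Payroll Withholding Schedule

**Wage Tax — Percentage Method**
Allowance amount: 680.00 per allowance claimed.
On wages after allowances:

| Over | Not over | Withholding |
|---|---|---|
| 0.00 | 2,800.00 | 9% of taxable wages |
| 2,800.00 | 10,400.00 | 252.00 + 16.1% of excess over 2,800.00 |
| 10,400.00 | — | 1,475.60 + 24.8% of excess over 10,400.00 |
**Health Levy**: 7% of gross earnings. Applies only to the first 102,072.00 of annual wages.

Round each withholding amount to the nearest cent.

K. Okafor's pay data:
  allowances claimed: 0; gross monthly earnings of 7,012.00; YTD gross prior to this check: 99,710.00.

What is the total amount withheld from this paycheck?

Wage Tax: taxable = 7,012.00
  252.00 + 16.1% × (7,012.00 − 2,800.00) = 252.00 + 16.1% × 4,212.00 = 930.13
Health Levy: cap 102,072.00 − YTD 99,710.00 = 2,362.00 subject; 7% × 2,362.00 = 165.34
Total: 930.13 + 165.34 = 1,095.47

1,095.47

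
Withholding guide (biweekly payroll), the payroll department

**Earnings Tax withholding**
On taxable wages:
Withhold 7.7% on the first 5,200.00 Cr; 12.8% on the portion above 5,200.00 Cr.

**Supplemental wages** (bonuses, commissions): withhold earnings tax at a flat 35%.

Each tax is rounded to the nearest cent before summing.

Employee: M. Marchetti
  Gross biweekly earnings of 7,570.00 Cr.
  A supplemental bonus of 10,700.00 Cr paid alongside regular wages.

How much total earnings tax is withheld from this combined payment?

4,448.76 Cr

Earnings Tax: taxable = 7,570.00 Cr
  400.40 Cr + 12.8% × (7,570.00 Cr − 5,200.00 Cr) = 400.40 Cr + 12.8% × 2,370.00 Cr = 703.76 Cr
Supplemental (35% flat on bonus): 35% × 10,700.00 Cr = 3,745.00 Cr
Total earnings tax: 703.76 Cr + 3,745.00 Cr = 4,448.76 Cr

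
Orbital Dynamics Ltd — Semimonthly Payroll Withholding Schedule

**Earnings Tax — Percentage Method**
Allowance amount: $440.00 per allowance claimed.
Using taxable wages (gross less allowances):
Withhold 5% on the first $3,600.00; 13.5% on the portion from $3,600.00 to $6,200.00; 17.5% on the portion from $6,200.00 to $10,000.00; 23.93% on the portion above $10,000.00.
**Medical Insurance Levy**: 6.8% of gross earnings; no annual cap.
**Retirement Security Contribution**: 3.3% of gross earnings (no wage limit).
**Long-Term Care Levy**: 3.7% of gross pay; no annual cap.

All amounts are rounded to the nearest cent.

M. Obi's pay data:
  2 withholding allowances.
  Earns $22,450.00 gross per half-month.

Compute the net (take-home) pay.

Earnings Tax: taxable = $22,450.00 − 2×$440.00 = $21,570.00
  $1,196.00 + 23.93% × ($21,570.00 − $10,000.00) = $1,196.00 + 23.93% × $11,570.00 = $3,964.70
Medical Insurance Levy: 6.8% × $22,450.00 = $1,526.60
Retirement Security Contribution: 3.3% × $22,450.00 = $740.85
Long-Term Care Levy: 3.7% × $22,450.00 = $830.65
Total withheld: $3,964.70 + $1,526.60 + $740.85 + $830.65 = $7,062.80
Net pay: $22,450.00 − $7,062.80 = $15,387.20

$15,387.20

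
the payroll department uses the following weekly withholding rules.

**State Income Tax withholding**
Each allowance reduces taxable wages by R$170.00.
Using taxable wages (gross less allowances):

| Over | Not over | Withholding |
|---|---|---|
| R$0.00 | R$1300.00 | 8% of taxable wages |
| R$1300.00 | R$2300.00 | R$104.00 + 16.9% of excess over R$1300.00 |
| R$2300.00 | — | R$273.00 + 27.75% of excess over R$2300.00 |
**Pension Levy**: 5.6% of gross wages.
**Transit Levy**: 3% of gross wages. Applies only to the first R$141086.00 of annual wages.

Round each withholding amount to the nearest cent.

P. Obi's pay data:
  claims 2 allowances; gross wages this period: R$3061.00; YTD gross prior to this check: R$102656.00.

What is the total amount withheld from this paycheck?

R$653.08

State Income Tax: taxable = R$3061.00 − 2×R$170.00 = R$2721.00
  R$273.00 + 27.75% × (R$2721.00 − R$2300.00) = R$273.00 + 27.75% × R$421.00 = R$389.83
Pension Levy: 5.6% × R$3061.00 = R$171.42
Transit Levy: 3% × R$3061.00 = R$91.83
Total: R$389.83 + R$171.42 + R$91.83 = R$653.08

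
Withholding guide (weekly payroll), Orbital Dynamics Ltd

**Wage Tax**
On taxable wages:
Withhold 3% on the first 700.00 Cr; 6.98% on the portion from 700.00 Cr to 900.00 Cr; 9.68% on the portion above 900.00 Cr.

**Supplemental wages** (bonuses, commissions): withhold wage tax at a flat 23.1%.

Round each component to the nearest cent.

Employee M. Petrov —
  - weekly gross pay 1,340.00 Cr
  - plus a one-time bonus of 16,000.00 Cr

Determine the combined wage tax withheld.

3,773.55 Cr

Wage Tax: taxable = 1,340.00 Cr
  34.96 Cr + 9.68% × (1,340.00 Cr − 900.00 Cr) = 34.96 Cr + 9.68% × 440.00 Cr = 77.55 Cr
Supplemental (23.1% flat on bonus): 23.1% × 16,000.00 Cr = 3,696.00 Cr
Total wage tax: 77.55 Cr + 3,696.00 Cr = 3,773.55 Cr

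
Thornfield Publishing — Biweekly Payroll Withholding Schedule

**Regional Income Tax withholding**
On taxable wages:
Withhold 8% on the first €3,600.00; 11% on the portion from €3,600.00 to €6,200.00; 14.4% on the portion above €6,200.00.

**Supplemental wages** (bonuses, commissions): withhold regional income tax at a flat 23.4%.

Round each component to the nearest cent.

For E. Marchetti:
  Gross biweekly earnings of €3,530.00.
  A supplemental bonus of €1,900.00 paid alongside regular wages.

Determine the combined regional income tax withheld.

Regional Income Tax: taxable = €3,530.00
  8% × €3,530.00 = €282.40
Supplemental (23.4% flat on bonus): 23.4% × €1,900.00 = €444.60
Total regional income tax: €282.40 + €444.60 = €727.00

€727.00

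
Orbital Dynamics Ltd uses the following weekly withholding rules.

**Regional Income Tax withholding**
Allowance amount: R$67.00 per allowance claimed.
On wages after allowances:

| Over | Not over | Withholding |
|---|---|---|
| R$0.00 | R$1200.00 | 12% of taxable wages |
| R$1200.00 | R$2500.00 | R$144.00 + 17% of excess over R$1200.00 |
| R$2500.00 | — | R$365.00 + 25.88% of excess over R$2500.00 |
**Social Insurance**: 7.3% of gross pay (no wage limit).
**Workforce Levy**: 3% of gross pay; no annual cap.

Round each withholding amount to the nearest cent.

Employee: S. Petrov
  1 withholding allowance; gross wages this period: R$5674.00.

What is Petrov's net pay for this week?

R$3920.49

Regional Income Tax: taxable = R$5674.00 − 1×R$67.00 = R$5607.00
  R$365.00 + 25.88% × (R$5607.00 − R$2500.00) = R$365.00 + 25.88% × R$3107.00 = R$1169.09
Social Insurance: 7.3% × R$5674.00 = R$414.20
Workforce Levy: 3% × R$5674.00 = R$170.22
Total withheld: R$1169.09 + R$414.20 + R$170.22 = R$1753.51
Net pay: R$5674.00 − R$1753.51 = R$3920.49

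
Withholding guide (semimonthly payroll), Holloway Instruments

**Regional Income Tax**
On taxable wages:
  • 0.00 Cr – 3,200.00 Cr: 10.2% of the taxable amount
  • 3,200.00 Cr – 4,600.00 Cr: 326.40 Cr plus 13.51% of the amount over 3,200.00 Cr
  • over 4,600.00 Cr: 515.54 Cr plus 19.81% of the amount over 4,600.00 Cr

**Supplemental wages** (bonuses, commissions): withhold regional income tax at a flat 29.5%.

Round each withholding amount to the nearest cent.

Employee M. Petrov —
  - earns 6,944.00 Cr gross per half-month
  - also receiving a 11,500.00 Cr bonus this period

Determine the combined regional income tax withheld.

Regional Income Tax: taxable = 6,944.00 Cr
  515.54 Cr + 19.81% × (6,944.00 Cr − 4,600.00 Cr) = 515.54 Cr + 19.81% × 2,344.00 Cr = 979.89 Cr
Supplemental (29.5% flat on bonus): 29.5% × 11,500.00 Cr = 3,392.50 Cr
Total regional income tax: 979.89 Cr + 3,392.50 Cr = 4,372.39 Cr

4,372.39 Cr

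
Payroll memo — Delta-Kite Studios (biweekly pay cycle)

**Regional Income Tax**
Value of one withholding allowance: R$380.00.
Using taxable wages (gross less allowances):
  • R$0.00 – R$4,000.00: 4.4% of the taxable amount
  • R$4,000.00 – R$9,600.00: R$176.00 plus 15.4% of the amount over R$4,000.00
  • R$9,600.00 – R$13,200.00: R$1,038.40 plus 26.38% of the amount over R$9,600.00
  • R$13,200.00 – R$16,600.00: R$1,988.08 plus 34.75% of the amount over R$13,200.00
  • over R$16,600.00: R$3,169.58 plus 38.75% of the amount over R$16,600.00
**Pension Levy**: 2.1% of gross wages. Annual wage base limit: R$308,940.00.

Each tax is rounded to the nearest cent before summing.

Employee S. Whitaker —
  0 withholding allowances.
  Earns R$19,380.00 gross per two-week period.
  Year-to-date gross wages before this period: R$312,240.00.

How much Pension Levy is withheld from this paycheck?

Pension Levy: YTD R$312,240.00 ≥ cap R$308,940.00 → R$0.00

R$0.00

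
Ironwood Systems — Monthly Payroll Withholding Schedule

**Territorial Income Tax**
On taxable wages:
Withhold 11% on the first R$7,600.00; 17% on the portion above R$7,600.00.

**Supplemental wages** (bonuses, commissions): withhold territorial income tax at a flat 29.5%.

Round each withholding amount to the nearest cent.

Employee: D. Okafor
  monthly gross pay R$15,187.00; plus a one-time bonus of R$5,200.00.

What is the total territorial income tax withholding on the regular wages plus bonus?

Territorial Income Tax: taxable = R$15,187.00
  R$836.00 + 17% × (R$15,187.00 − R$7,600.00) = R$836.00 + 17% × R$7,587.00 = R$2,125.79
Supplemental (29.5% flat on bonus): 29.5% × R$5,200.00 = R$1,534.00
Total territorial income tax: R$2,125.79 + R$1,534.00 = R$3,659.79

R$3,659.79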